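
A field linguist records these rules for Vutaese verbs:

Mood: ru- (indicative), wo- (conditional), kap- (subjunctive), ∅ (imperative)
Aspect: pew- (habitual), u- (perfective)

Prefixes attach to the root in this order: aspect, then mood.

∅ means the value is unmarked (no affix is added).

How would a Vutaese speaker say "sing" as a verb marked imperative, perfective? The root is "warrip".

uwarrip

Attach aspect perfective u- → uwarrip.
mood = imperative: zero marking, form stays uwarrip.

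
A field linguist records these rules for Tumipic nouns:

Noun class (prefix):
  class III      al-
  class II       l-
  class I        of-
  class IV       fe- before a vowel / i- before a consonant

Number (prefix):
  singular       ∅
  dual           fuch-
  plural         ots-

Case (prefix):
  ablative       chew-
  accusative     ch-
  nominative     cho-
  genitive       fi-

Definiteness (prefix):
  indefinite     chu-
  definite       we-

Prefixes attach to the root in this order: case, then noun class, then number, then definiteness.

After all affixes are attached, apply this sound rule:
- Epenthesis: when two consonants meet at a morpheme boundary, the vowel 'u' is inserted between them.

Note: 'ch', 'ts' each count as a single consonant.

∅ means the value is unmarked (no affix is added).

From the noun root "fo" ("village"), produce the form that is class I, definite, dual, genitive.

wefuchofufifo

Attach case genitive fi- → fifo.
Attach noun class class I of- → offifo.
Attach number dual fuch- → fuchoffifo.
Attach definiteness definite we- → wefuchoffifo.
Apply epenthesis: wefuchoffifo → wefuchofufifo.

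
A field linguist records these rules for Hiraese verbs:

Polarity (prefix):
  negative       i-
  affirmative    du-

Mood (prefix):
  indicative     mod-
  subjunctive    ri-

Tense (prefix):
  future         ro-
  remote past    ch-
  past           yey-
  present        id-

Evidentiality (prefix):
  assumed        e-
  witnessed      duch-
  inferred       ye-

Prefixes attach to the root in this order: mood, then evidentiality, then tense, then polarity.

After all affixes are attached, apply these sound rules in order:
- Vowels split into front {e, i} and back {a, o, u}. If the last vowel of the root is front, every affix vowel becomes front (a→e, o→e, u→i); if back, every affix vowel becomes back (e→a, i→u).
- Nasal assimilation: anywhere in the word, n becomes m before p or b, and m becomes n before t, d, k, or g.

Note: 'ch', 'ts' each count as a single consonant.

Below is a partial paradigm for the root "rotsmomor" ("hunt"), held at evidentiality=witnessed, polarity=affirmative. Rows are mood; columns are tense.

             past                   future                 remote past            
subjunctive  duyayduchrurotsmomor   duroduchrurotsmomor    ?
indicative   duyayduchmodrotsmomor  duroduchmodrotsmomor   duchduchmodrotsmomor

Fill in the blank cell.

Attach mood subjunctive ri- → rirotsmomor.
Attach evidentiality witnessed duch- → duchrirotsmomor.
Attach tense remote past ch- → chduchrirotsmomor.
Attach polarity affirmative du- → duchduchrirotsmomor.
Apply vowel harmony: duchduchrirotsmomor → duchduchrurotsmomor.
Nasal assimilation: no change.

duchduchrurotsmomor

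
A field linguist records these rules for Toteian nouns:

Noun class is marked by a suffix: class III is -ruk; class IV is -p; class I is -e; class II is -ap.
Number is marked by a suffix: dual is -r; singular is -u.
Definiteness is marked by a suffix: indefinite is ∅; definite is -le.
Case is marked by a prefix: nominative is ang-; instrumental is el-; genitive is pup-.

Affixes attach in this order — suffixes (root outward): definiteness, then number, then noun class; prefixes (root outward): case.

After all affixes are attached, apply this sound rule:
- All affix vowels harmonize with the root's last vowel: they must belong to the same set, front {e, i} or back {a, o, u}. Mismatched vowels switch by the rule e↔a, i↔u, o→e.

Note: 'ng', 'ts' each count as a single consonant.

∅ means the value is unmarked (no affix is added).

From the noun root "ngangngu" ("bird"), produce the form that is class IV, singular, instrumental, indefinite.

Attach case instrumental el- → elngangngu.
definiteness = indefinite: zero marking, form stays elngangngu.
Attach number singular -u → elngangnguu.
Attach noun class class IV -p → elngangnguup.
Apply vowel harmony: elngangnguup → alngangnguup.

alngangnguup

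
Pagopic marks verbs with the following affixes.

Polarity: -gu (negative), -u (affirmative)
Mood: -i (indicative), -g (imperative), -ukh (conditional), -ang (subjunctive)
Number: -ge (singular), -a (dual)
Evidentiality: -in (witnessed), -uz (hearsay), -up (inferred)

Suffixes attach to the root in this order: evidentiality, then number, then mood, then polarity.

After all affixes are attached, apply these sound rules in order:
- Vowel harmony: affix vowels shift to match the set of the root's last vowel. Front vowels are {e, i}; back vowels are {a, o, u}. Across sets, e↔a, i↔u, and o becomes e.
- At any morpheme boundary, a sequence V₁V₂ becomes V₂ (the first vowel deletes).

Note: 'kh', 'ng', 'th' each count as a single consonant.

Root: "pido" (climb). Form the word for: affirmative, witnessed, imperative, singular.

Attach evidentiality witnessed -in → pidoin.
Attach number singular -ge → pidoinge.
Attach mood imperative -g → pidoingeg.
Attach polarity affirmative -u → pidoingegu.
Apply vowel harmony: pidoingegu → pidoungagu.
Apply vowel deletion: pidoungagu → pidungagu.

pidungagu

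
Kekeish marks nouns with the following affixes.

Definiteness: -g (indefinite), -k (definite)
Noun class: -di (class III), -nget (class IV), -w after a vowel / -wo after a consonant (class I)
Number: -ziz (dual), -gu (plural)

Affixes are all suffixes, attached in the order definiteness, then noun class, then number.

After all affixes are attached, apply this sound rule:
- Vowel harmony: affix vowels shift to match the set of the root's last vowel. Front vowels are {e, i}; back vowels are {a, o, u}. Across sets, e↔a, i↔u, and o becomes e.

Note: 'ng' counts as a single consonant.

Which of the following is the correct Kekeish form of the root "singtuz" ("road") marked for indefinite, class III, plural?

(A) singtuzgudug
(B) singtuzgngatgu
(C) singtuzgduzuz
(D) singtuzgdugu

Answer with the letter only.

Attach definiteness indefinite -g → singtuzg.
Attach noun class class III -di → singtuzgdi.
Attach number plural -gu → singtuzgdigu.
Apply vowel harmony: singtuzgdigu → singtuzgdugu.
So the correct form is singtuzgdugu, option (D).
(C) singtuzgduzuz is wrong: it uses dual instead of plural for number.
(B) singtuzgngatgu is wrong: it uses class IV instead of class III for noun class.
(A) singtuzgudug is wrong: it has the affixes in the wrong order.

D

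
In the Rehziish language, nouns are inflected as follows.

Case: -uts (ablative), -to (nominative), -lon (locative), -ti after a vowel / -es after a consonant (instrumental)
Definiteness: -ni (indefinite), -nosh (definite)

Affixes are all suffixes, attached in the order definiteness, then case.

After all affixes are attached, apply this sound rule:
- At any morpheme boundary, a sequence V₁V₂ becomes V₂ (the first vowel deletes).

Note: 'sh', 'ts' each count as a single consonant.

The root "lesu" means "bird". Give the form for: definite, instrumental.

Attach definiteness definite -nosh → lesunosh.
Attach case instrumental -es (after consonant 'sh') → lesunoshes.
Vowel deletion: no change.

lesunoshes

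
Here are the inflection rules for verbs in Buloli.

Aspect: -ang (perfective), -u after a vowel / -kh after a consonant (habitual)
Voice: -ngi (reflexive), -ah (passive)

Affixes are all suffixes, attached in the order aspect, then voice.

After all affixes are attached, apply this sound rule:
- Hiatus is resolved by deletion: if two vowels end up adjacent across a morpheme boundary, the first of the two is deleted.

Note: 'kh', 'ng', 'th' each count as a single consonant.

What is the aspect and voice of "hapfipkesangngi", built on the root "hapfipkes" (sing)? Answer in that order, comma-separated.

Segment: hapfipkes-ang-ngi.
aspect: -ang → perfective.
voice: -ngi → reflexive.

perfective, reflexive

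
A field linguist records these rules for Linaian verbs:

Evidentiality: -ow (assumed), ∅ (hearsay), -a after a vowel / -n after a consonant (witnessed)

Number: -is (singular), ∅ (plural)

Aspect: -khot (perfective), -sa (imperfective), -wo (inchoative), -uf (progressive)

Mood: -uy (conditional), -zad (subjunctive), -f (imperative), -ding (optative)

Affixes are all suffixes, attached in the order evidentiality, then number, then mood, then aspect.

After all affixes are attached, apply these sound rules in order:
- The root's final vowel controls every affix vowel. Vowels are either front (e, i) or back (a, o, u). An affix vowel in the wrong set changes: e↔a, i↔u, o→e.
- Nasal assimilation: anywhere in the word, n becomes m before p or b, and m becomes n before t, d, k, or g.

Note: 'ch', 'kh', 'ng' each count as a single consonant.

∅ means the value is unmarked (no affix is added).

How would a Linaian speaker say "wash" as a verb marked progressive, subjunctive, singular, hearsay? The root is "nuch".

nuchuszaduf

evidentiality = hearsay: zero marking, form stays nuch.
Attach number singular -is → nuchis.
Attach mood subjunctive -zad → nuchiszad.
Attach aspect progressive -uf → nuchiszaduf.
Apply vowel harmony: nuchiszaduf → nuchuszaduf.
Nasal assimilation: no change.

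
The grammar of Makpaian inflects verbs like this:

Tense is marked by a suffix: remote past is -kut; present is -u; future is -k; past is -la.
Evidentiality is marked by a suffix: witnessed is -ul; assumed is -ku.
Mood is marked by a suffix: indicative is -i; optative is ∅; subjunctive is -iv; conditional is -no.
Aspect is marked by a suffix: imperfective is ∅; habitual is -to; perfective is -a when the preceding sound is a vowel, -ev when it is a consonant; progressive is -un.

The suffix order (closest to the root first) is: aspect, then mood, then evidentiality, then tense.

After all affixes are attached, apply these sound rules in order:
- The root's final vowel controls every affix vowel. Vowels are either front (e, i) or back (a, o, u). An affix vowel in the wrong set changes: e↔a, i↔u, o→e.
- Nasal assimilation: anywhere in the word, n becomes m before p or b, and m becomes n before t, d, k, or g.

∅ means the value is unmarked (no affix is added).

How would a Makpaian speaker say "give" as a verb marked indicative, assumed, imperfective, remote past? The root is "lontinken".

lontinkenikikit

aspect = imperfective: zero marking, form stays lontinken.
Attach mood indicative -i → lontinkeni.
Attach evidentiality assumed -ku → lontinkeniku.
Attach tense remote past -kut → lontinkenikukut.
Apply vowel harmony: lontinkenikukut → lontinkenikikit.
Nasal assimilation: no change.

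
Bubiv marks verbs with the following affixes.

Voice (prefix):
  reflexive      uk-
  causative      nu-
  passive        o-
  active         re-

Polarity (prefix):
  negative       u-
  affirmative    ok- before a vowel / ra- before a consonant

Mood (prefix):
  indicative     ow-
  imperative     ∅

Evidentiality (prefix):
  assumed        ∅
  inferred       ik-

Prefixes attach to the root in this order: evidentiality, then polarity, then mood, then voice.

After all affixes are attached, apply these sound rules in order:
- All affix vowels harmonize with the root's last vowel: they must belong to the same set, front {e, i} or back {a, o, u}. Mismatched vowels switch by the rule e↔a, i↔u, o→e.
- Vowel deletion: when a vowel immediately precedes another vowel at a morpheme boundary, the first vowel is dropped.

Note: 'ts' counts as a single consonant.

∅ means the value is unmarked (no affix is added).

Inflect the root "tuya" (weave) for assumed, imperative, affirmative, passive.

evidentiality = assumed: zero marking, form stays tuya.
Attach polarity affirmative ra- (before consonant 't') → ratuya.
mood = imperative: zero marking, form stays ratuya.
Attach voice passive o- → oratuya.
Vowel harmony: no change.
Vowel deletion: no change.

oratuya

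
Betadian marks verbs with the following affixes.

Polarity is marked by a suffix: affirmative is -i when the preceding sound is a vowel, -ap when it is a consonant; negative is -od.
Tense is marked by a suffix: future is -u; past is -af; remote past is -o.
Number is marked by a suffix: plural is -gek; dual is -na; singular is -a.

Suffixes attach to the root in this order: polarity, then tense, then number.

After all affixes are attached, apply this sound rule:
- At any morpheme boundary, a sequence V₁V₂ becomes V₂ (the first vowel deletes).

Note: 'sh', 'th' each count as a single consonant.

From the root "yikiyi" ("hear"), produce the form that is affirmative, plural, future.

Attach polarity affirmative -i (after vowel 'i') → yikiyii.
Attach tense future -u → yikiyiiu.
Attach number plural -gek → yikiyiiugek.
Apply vowel deletion: yikiyiiugek → yikiyugek.

yikiyugek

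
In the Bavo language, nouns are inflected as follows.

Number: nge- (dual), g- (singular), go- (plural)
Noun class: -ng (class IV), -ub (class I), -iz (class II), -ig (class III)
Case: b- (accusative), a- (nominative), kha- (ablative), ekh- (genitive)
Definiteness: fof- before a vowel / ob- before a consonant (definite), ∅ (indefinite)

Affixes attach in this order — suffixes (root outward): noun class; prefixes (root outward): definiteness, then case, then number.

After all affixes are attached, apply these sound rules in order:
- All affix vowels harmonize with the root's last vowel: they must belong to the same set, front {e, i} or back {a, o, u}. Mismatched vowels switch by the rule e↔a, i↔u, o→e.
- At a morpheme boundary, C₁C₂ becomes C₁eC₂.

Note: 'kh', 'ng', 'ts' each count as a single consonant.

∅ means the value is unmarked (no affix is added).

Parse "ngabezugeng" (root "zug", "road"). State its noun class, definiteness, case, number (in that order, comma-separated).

class IV, indefinite, accusative, dual

Segment: nge-b-zug-ng.
noun class: -ng → class IV.
definiteness: ∅ → indefinite.
case: b- → accusative.
number: nge- → dual.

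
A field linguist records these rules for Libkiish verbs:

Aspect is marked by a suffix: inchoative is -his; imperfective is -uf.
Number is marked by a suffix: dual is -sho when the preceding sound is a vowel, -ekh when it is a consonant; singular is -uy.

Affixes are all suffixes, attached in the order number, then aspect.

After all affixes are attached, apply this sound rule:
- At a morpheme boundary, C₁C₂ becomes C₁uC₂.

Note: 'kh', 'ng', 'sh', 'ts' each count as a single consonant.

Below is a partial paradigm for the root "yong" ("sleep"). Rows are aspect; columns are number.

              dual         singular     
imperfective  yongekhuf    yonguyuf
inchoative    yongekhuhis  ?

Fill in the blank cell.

yonguyuhis

Attach number singular -uy → yonguy.
Attach aspect inchoative -his → yonguyhis.
Apply epenthesis: yonguyhis → yonguyuhis.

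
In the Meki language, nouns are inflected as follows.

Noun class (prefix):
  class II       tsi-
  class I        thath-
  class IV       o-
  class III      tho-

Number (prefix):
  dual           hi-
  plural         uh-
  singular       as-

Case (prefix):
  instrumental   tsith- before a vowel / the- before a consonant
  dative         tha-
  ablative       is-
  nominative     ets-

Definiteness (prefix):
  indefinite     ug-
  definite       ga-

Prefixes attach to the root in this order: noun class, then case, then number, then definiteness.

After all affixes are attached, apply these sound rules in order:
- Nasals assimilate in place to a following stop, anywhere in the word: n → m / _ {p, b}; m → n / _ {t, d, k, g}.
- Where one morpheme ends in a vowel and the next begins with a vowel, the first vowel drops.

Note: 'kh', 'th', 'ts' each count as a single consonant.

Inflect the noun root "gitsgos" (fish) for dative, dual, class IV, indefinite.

Attach noun class class IV o- → ogitsgos.
Attach case dative tha- → thaogitsgos.
Attach number dual hi- → hithaogitsgos.
Attach definiteness indefinite ug- → ughithaogitsgos.
Nasal assimilation: no change.
Apply vowel deletion: ughithaogitsgos → ughithogitsgos.

ughithogitsgos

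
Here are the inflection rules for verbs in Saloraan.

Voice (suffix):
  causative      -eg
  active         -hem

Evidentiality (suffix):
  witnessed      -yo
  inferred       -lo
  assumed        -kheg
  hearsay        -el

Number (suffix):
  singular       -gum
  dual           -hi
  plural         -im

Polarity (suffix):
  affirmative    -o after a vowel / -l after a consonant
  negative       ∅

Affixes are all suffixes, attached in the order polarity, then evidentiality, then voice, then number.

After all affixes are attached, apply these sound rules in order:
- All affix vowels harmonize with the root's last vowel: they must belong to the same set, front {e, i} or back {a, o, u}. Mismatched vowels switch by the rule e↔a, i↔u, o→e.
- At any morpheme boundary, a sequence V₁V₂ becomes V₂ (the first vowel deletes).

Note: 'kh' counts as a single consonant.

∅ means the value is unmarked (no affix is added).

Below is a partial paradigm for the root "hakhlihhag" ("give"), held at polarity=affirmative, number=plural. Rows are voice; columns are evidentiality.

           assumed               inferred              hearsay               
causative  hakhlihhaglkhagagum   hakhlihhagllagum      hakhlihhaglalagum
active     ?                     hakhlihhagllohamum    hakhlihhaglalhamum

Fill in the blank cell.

Attach polarity affirmative -l (after consonant 'g') → hakhlihhagl.
Attach evidentiality assumed -kheg → hakhlihhaglkheg.
Attach voice active -hem → hakhlihhaglkheghem.
Attach number plural -im → hakhlihhaglkheghemim.
Apply vowel harmony: hakhlihhaglkheghemim → hakhlihhaglkhaghamum.
Vowel deletion: no change.

hakhlihhaglkhaghamum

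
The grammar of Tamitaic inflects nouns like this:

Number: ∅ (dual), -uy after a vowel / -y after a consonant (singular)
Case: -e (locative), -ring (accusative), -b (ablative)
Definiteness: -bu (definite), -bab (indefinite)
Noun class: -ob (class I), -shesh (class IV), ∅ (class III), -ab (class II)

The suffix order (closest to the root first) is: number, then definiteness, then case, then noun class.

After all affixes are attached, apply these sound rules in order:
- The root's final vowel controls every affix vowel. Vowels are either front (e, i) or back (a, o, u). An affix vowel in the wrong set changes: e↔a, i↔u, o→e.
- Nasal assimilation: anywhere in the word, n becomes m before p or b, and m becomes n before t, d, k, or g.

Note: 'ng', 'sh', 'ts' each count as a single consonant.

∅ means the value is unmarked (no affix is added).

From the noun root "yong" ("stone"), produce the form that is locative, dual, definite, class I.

number = dual: zero marking, form stays yong.
Attach definiteness definite -bu → yongbu.
Attach case locative -e → yongbue.
Attach noun class class I -ob → yongbueob.
Apply vowel harmony: yongbueob → yongbuaob.
Nasal assimilation: no change.

yongbuaob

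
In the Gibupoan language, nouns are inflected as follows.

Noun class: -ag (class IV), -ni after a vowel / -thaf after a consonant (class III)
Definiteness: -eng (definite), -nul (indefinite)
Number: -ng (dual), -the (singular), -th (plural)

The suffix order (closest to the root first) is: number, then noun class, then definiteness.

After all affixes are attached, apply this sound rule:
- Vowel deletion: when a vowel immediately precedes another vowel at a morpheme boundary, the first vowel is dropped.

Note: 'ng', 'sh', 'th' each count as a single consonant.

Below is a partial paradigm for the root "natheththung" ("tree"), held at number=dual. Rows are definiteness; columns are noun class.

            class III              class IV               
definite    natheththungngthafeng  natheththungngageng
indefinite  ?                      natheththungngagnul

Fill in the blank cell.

Attach number dual -ng → natheththungng.
Attach noun class class III -thaf (after consonant 'ng') → natheththungngthaf.
Attach definiteness indefinite -nul → natheththungngthafnul.
Vowel deletion: no change.

natheththungngthafnul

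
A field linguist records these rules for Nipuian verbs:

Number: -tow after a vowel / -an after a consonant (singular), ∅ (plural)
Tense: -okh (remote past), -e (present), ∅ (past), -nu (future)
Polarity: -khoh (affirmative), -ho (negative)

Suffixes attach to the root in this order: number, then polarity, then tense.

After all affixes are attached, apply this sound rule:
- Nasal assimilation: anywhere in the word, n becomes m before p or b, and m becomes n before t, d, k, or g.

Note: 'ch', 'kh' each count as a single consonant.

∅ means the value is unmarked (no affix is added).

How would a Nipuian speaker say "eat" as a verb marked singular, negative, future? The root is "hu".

Attach number singular -tow (after vowel 'u') → hutow.
Attach polarity negative -ho → hutowho.
Attach tense future -nu → hutowhonu.
Nasal assimilation: no change.

hutowhonu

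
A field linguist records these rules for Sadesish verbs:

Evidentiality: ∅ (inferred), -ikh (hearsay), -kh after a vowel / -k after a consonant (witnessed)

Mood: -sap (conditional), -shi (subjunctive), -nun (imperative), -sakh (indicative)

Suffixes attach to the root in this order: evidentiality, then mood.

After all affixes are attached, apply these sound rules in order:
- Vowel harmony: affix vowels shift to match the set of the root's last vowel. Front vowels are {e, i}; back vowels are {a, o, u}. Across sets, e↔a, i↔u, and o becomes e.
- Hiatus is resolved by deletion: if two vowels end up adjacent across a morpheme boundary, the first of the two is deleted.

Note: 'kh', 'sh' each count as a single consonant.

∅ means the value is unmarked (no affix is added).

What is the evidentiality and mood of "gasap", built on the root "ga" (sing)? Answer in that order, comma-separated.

inferred, conditional

Segment: ga-sap.
evidentiality: ∅ → inferred.
mood: -sap → conditional.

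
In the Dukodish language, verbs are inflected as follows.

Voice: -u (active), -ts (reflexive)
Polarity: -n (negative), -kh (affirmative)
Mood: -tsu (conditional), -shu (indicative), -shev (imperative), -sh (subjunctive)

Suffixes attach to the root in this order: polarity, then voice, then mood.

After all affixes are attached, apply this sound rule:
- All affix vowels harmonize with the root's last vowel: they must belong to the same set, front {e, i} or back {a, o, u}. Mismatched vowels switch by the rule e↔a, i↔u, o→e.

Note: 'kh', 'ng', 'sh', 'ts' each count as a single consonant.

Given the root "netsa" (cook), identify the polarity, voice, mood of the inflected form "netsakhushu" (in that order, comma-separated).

affirmative, active, indicative

Segment: netsa-kh-u-shu.
polarity: -kh → affirmative.
voice: -u → active.
mood: -shu → indicative.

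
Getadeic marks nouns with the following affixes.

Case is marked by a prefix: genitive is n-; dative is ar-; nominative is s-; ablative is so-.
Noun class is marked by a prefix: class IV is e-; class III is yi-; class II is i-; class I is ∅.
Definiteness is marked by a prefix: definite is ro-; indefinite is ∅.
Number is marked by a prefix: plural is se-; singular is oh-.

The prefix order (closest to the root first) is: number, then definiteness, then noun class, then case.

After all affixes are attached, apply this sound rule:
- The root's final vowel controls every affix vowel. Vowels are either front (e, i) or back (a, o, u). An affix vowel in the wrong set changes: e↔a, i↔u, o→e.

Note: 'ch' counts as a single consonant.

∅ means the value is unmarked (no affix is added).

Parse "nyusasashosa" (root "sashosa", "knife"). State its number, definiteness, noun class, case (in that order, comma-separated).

Segment: n-yi-se-sashosa.
number: se- → plural.
definiteness: ∅ → indefinite.
noun class: yi- → class III.
case: n- → genitive.

plural, indefinite, class III, genitive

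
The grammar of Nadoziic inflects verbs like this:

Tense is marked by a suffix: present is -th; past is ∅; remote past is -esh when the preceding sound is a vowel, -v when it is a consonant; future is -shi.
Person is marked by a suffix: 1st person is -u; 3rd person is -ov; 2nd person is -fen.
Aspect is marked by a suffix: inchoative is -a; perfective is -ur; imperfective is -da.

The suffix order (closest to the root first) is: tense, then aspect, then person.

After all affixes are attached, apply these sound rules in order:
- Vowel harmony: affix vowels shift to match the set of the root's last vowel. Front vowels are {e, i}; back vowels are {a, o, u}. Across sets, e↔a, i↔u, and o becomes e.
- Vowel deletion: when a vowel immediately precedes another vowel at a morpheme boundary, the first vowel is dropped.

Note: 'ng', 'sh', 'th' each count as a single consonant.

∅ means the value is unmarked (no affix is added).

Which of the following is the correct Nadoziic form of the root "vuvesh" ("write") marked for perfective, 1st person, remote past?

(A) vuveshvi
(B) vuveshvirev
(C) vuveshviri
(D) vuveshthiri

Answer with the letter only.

C

Attach tense remote past -v (after consonant 'sh') → vuveshv.
Attach aspect perfective -ur → vuveshvur.
Attach person 1st person -u → vuveshvuru.
Apply vowel harmony: vuveshvuru → vuveshviri.
Vowel deletion: no change.
So the correct form is vuveshviri, option (C).
(D) vuveshthiri is wrong: it uses present instead of remote past for tense.
(B) vuveshvirev is wrong: it uses 3rd person instead of 1st person for person.
(A) vuveshvi is wrong: it uses inchoative instead of perfective for aspect.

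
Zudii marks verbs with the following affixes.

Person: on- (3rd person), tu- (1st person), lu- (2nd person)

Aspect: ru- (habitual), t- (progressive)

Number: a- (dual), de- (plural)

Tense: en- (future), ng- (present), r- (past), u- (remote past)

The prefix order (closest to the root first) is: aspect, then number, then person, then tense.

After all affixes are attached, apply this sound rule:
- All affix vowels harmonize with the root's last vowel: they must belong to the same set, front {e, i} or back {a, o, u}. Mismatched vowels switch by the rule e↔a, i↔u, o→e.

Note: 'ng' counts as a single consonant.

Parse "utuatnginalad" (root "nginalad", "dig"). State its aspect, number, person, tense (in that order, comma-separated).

Segment: u-tu-a-t-nginalad.
aspect: t- → progressive.
number: a- → dual.
person: tu- → 1st person.
tense: u- → remote past.

progressive, dual, 1st person, remote past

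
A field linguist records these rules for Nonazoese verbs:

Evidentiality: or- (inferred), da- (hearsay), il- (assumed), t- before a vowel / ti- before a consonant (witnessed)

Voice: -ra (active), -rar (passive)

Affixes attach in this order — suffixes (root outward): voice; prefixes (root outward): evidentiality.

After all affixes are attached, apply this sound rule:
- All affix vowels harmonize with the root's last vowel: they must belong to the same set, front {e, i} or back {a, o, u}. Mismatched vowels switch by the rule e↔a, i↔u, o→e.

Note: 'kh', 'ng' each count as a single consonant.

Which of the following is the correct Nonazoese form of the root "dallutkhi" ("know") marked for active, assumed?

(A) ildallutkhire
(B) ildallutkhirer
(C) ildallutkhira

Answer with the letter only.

A

Attach evidentiality assumed il- → ildallutkhi.
Attach voice active -ra → ildallutkhira.
Apply vowel harmony: ildallutkhira → ildallutkhire.
So the correct form is ildallutkhire, option (A).
(B) ildallutkhirer is wrong: it uses passive instead of active for voice.
(C) ildallutkhira is wrong: it fails to apply the sound rule(s).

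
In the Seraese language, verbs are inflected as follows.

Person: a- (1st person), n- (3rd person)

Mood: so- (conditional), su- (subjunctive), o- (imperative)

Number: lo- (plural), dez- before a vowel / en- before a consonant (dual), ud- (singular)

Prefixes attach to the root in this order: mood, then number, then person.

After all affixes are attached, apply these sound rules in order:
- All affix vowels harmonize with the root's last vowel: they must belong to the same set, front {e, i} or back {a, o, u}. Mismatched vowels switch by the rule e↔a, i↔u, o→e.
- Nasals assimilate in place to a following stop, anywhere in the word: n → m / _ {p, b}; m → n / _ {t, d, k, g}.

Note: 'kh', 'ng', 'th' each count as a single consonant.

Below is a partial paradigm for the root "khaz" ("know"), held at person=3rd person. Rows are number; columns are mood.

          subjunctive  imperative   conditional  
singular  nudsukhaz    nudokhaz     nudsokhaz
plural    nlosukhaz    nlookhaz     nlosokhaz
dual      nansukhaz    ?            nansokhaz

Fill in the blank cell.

ndazokhaz

Attach mood imperative o- → okhaz.
Attach number dual dez- (before vowel 'o') → dezokhaz.
Attach person 3rd person n- → ndezokhaz.
Apply vowel harmony: ndezokhaz → ndazokhaz.
Nasal assimilation: no change.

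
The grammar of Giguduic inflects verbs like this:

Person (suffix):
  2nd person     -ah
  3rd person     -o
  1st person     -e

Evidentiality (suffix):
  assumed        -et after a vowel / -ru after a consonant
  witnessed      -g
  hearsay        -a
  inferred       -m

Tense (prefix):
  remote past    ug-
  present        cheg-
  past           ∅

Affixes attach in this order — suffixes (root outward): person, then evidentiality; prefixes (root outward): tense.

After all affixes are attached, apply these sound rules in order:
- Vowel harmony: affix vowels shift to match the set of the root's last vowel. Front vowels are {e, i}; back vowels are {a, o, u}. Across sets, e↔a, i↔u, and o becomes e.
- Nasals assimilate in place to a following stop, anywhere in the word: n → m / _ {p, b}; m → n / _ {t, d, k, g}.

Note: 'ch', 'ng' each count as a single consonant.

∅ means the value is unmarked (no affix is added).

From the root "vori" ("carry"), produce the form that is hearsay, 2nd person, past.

voriehe

Attach person 2nd person -ah → voriah.
tense = past: zero marking, form stays voriah.
Attach evidentiality hearsay -a → voriaha.
Apply vowel harmony: voriaha → voriehe.
Nasal assimilation: no change.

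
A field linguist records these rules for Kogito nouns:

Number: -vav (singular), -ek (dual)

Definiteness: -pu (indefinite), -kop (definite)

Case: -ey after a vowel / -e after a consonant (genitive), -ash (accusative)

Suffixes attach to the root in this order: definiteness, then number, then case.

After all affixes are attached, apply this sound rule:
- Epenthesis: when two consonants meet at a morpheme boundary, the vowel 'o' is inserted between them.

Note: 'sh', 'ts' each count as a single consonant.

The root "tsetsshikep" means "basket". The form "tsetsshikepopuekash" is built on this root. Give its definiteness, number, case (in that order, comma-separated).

Segment: tsetsshikep-pu-ek-ash.
definiteness: -pu → indefinite.
number: -ek → dual.
case: -ash → accusative.

indefinite, dual, accusative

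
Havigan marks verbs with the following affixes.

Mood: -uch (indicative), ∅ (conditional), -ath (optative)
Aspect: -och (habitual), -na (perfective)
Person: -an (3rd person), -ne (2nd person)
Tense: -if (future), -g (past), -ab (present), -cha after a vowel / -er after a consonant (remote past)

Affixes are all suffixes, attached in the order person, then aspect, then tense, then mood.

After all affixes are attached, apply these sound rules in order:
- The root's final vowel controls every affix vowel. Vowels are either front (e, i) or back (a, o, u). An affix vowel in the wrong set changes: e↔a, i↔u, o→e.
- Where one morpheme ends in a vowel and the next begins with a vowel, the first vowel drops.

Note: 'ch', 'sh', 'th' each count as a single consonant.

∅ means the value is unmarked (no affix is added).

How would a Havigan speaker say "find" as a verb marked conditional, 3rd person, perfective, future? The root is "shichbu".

Attach person 3rd person -an → shichbuan.
Attach aspect perfective -na → shichbuanna.
Attach tense future -if → shichbuannaif.
mood = conditional: zero marking, form stays shichbuannaif.
Apply vowel harmony: shichbuannaif → shichbuannauf.
Apply vowel deletion: shichbuannauf → shichbannuf.

shichbannuf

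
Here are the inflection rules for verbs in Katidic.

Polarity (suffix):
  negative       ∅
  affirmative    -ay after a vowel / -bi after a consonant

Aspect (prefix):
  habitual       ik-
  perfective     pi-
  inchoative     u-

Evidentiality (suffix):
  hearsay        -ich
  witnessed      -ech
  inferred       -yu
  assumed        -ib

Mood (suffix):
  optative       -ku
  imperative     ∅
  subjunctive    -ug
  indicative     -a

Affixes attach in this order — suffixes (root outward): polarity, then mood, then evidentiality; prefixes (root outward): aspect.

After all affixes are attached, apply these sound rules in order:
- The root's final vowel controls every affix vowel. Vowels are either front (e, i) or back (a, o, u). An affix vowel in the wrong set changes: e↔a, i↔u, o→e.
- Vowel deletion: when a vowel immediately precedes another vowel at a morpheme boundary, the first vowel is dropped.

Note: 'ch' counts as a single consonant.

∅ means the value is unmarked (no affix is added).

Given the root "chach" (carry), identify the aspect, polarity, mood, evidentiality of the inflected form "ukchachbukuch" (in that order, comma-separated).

habitual, affirmative, optative, hearsay

Segment: ik-chach-bi-ku-ich.
aspect: ik- → habitual.
polarity: -ay/bi → affirmative.
mood: -ku → optative.
evidentiality: -ich → hearsay.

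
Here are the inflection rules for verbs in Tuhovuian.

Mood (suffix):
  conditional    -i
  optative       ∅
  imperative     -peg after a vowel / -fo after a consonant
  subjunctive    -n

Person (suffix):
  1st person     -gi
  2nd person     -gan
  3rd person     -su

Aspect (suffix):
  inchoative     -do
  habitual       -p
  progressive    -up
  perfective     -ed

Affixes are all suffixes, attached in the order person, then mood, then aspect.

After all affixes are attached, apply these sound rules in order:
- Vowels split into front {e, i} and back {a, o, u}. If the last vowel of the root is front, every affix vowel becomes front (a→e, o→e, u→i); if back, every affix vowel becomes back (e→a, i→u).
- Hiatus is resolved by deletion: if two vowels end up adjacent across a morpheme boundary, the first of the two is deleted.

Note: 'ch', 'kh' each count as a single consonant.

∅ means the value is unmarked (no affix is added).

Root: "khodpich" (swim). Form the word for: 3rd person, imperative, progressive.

khodpichsipegip

Attach person 3rd person -su → khodpichsu.
Attach mood imperative -peg (after vowel 'u') → khodpichsupeg.
Attach aspect progressive -up → khodpichsupegup.
Apply vowel harmony: khodpichsupegup → khodpichsipegip.
Vowel deletion: no change.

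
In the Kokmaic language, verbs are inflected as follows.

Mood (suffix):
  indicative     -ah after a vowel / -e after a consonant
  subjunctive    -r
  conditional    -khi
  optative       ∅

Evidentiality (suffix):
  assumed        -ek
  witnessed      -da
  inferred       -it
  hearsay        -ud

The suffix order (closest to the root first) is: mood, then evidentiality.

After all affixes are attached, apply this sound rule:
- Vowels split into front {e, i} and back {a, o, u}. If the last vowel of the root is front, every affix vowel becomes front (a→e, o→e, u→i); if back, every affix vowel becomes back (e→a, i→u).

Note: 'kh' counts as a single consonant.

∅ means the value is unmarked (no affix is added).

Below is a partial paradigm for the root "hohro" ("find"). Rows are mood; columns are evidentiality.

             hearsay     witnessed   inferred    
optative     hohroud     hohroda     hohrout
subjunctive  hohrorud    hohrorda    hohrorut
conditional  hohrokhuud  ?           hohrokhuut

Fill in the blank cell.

hohrokhuda

Attach mood conditional -khi → hohrokhi.
Attach evidentiality witnessed -da → hohrokhida.
Apply vowel harmony: hohrokhida → hohrokhuda.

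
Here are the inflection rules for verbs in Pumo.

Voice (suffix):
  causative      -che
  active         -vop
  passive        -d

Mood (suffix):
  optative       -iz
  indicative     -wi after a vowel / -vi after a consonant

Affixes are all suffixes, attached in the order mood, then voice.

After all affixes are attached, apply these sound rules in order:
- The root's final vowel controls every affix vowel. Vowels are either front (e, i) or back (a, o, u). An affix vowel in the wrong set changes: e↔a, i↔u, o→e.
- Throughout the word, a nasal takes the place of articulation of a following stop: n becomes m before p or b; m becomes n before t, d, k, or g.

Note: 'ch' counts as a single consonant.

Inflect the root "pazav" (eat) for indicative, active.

pazavvuvop

Attach mood indicative -vi (after consonant 'v') → pazavvi.
Attach voice active -vop → pazavvivop.
Apply vowel harmony: pazavvivop → pazavvuvop.
Nasal assimilation: no change.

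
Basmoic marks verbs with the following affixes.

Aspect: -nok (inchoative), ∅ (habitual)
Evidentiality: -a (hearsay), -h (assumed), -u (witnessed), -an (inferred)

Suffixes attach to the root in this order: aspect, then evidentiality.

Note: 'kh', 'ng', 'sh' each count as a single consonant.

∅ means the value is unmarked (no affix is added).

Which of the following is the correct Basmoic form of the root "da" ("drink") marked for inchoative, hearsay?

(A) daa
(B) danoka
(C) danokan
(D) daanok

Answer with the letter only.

Attach aspect inchoative -nok → danok.
Attach evidentiality hearsay -a → danoka.
So the correct form is danoka, option (B).
(A) daa is wrong: it uses habitual instead of inchoative for aspect.
(C) danokan is wrong: it uses inferred instead of hearsay for evidentiality.
(D) daanok is wrong: it has the affixes in the wrong order.

B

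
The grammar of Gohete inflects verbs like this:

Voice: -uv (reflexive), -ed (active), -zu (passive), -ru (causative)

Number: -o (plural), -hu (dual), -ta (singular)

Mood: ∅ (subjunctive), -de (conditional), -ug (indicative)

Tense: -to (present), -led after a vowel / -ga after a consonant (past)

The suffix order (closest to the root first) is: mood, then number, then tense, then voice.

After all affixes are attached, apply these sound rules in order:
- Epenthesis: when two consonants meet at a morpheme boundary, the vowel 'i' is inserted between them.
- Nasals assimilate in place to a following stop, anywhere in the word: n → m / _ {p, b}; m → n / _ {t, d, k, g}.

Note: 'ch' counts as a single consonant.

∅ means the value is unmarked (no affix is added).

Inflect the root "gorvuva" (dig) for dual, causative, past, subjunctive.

mood = subjunctive: zero marking, form stays gorvuva.
Attach number dual -hu → gorvuvahu.
Attach tense past -led (after vowel 'u') → gorvuvahuled.
Attach voice causative -ru → gorvuvahuledru.
Apply epenthesis: gorvuvahuledru → gorvuvahulediru.
Nasal assimilation: no change.

gorvuvahulediru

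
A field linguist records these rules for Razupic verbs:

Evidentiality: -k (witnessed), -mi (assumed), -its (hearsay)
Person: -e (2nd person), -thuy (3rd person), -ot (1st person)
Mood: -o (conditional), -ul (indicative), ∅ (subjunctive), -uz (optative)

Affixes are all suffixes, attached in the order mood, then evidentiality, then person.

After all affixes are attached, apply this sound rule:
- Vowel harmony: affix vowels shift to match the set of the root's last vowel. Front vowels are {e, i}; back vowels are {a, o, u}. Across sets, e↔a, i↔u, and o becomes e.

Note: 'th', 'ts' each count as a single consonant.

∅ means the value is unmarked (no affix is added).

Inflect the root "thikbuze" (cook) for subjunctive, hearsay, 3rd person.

thikbuzeitsthiy

mood = subjunctive: zero marking, form stays thikbuze.
Attach evidentiality hearsay -its → thikbuzeits.
Attach person 3rd person -thuy → thikbuzeitsthuy.
Apply vowel harmony: thikbuzeitsthuy → thikbuzeitsthiy.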